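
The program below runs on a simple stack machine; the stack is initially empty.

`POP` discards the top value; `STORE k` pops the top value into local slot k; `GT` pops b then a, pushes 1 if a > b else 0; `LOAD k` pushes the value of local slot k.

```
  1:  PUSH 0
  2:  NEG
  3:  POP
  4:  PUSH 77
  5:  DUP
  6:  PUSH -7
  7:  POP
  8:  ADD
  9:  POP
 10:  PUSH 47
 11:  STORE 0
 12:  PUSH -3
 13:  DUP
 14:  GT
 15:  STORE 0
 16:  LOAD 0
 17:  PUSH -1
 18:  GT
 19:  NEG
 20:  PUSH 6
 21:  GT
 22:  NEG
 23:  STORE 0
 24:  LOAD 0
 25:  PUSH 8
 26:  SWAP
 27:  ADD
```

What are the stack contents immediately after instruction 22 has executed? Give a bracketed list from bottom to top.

[0]

PUSH 0  -> 0
NEG     -> 0
POP     -> (empty)
PUSH 77 -> 77
DUP     -> 77 77
PUSH -7 -> 77 77 -7
POP     -> 77 77
ADD     -> 154
POP     -> (empty)
PUSH 47 -> 47
STORE 0 -> (empty)
PUSH -3 -> -3
DUP     -> -3 -3
GT      -> 0
STORE 0 -> (empty)
LOAD 0  -> 0
PUSH -1 -> 0 -1
GT      -> 1
NEG     -> -1
PUSH 6  -> -1 6
GT      -> 0
NEG     -> 0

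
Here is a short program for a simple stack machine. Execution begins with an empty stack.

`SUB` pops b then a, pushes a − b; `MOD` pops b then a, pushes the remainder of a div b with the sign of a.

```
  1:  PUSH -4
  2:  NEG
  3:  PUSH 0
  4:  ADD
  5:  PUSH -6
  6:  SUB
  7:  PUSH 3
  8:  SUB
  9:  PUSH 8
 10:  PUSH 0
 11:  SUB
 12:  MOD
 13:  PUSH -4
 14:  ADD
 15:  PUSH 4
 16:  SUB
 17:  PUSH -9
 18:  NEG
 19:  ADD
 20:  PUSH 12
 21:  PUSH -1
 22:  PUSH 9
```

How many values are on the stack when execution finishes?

PUSH -4 → -4
NEG     → 4
PUSH 0  → 4 0
ADD     → 4
PUSH -6 → 4 -6
SUB     → 10
PUSH 3  → 10 3
SUB     → 7
PUSH 8  → 7 8
PUSH 0  → 7 8 0
SUB     → 7 8
MOD     → 7
PUSH -4 → 7 -4
ADD     → 3
PUSH 4  → 3 4
SUB     → -1
PUSH -9 → -1 -9
NEG     → -1 9
ADD     → 8
PUSH 12 → 8 12
PUSH -1 → 8 12 -1
PUSH 9  → 8 12 -1 9

4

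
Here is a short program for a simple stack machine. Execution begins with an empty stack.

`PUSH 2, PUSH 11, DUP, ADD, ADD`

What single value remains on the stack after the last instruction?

PUSH 2  : 2
PUSH 11 : 2 11
DUP     : 2 11 11
ADD     : 2 22
ADD     : 24

24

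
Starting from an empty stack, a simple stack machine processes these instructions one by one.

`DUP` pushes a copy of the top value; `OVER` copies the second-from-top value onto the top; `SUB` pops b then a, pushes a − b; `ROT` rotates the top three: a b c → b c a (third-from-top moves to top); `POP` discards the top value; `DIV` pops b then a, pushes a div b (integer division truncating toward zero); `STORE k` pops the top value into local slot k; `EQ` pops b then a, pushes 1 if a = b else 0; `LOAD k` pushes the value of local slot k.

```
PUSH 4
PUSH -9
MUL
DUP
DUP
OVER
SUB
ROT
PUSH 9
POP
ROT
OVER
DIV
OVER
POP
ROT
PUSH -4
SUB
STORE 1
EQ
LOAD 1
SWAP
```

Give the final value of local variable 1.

PUSH 4  : 4
PUSH -9 : 4 -9
MUL     : -36
DUP     : -36 -36
DUP     : -36 -36 -36
OVER    : -36 -36 -36 -36
SUB     : -36 -36 0
ROT     : -36 0 -36
PUSH 9  : -36 0 -36 9
POP     : -36 0 -36
ROT     : 0 -36 -36
OVER    : 0 -36 -36 -36
DIV     : 0 -36 1
OVER    : 0 -36 1 -36
POP     : 0 -36 1
ROT     : -36 1 0
PUSH -4 : -36 1 0 -4
SUB     : -36 1 4
STORE 1 : -36 1
EQ      : 0
LOAD 1  : 0 4
SWAP    : 4 0

4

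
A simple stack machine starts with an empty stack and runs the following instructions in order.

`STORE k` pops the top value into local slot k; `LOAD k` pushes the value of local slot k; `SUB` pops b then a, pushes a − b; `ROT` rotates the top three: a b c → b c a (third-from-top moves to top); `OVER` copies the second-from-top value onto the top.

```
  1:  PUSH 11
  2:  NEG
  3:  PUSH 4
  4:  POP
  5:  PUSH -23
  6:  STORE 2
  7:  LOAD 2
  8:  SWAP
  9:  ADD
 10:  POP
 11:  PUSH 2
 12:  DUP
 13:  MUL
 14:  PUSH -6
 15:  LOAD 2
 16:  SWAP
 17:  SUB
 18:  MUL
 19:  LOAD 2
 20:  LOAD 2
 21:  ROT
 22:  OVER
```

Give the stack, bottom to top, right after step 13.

PUSH 11  -> 11
NEG      -> -11
PUSH 4   -> -11 4
POP      -> -11
PUSH -23 -> -11 -23
STORE 2  -> -11
LOAD 2   -> -11 -23
SWAP     -> -23 -11
ADD      -> -34
POP      -> (empty)
PUSH 2   -> 2
DUP      -> 2 2
MUL      -> 4

[4]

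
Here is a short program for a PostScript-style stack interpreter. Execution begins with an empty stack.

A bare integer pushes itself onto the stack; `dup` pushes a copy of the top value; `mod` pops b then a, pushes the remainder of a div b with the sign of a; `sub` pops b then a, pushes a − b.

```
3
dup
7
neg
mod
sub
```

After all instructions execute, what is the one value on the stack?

3   -> [3]
dup -> [3, 3]
7   -> [3, 3, 7]
neg -> [3, 3, -7]
mod -> [3, 3]
sub -> [0]

0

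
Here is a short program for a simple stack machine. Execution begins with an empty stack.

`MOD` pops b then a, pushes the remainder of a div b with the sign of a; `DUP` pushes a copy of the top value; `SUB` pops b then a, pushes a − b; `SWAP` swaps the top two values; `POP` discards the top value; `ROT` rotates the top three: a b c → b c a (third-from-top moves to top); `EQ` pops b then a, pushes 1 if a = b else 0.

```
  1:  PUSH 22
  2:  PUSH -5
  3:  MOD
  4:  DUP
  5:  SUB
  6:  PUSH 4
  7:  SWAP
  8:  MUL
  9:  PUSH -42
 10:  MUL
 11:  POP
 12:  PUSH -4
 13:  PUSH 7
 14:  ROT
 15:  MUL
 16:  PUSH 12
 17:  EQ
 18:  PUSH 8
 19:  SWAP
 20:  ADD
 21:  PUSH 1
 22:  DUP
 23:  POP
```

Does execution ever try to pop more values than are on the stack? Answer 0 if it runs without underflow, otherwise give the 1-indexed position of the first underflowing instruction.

14

PUSH 22  → [22]
PUSH -5  → [22, -5]
MOD      → [2]
DUP      → [2, 2]
SUB      → [0]
PUSH 4   → [0, 4]
SWAP     → [4, 0]
MUL      → [0]
PUSH -42 → [0, -42]
MUL      → [0]
POP      → []
PUSH -4  → [-4]
PUSH 7   → [-4, 7]
ROT  — needs 3 operands, stack has 2 → underflow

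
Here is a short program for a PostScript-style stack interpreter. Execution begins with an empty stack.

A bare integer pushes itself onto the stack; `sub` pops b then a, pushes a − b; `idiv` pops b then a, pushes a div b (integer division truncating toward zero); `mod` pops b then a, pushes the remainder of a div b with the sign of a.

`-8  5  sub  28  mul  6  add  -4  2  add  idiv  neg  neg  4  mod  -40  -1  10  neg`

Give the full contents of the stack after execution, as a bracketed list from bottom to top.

[3, -40, -1, -10]

-8   -> [-8]
5    -> [-8, 5]
sub  -> [-13]
28   -> [-13, 28]
mul  -> [-364]
6    -> [-364, 6]
add  -> [-358]
-4   -> [-358, -4]
2    -> [-358, -4, 2]
add  -> [-358, -2]
idiv -> [179]
neg  -> [-179]
neg  -> [179]
4    -> [179, 4]
mod  -> [3]
-40  -> [3, -40]
-1   -> [3, -40, -1]
10   -> [3, -40, -1, 10]
neg  -> [3, -40, -1, -10]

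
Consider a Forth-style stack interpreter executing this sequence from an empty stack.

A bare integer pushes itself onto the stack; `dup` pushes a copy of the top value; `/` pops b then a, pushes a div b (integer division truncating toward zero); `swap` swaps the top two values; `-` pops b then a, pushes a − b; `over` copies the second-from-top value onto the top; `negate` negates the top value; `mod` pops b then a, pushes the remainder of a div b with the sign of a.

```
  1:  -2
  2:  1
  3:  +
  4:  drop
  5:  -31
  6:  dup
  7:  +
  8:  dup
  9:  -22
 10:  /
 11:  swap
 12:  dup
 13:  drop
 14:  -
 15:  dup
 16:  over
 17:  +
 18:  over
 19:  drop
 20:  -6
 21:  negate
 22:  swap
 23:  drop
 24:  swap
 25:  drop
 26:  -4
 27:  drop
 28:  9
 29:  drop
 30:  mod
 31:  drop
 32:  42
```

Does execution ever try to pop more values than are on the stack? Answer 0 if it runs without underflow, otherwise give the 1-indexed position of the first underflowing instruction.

30

-2     -> [-2]
1      -> [-2, 1]
+      -> [-1]
drop   -> []
-31    -> [-31]
dup    -> [-31, -31]
+      -> [-62]
dup    -> [-62, -62]
-22    -> [-62, -62, -22]
/      -> [-62, 2]
swap   -> [2, -62]
dup    -> [2, -62, -62]
drop   -> [2, -62]
-      -> [64]
dup    -> [64, 64]
over   -> [64, 64, 64]
+      -> [64, 128]
over   -> [64, 128, 64]
drop   -> [64, 128]
-6     -> [64, 128, -6]
negate -> [64, 128, 6]
swap   -> [64, 6, 128]
drop   -> [64, 6]
swap   -> [6, 64]
drop   -> [6]
-4     -> [6, -4]
drop   -> [6]
9      -> [6, 9]
drop   -> [6]
mod  — needs 2 operands, stack has 1 → underflow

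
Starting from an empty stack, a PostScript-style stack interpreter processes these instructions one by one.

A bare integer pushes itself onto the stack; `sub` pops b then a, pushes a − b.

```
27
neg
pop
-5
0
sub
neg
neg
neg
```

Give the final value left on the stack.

27   [27]
neg  [-27]
pop  []
-5   [-5]
0    [-5, 0]
sub  [-5]
neg  [5]
neg  [-5]
neg  [5]

5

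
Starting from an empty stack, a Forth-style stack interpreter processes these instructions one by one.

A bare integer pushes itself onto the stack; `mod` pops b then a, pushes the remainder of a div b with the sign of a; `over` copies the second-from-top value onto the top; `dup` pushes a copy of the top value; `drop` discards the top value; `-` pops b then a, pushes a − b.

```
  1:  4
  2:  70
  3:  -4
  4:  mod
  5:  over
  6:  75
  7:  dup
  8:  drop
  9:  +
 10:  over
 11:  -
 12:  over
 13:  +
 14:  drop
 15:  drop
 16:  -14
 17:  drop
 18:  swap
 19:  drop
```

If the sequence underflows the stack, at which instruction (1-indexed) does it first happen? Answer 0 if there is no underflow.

18

4     [4]
70    [4, 70]
-4    [4, 70, -4]
mod   [4, 2]
over  [4, 2, 4]
75    [4, 2, 4, 75]
dup   [4, 2, 4, 75, 75]
drop  [4, 2, 4, 75]
+     [4, 2, 79]
over  [4, 2, 79, 2]
-     [4, 2, 77]
over  [4, 2, 77, 2]
+     [4, 2, 79]
drop  [4, 2]
drop  [4]
-14   [4, -14]
drop  [4]
swap  — needs 2 operands, stack has 1 → underflow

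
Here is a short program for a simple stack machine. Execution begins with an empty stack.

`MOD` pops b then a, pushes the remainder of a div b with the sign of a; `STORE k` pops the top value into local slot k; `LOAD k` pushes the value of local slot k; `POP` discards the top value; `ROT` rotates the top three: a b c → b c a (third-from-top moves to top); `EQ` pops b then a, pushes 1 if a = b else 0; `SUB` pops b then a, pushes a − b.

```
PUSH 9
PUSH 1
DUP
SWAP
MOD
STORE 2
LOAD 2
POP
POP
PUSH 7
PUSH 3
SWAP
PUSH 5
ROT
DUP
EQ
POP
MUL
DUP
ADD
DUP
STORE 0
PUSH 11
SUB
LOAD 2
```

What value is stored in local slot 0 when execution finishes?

PUSH 9   9
PUSH 1   9 1
DUP      9 1 1
SWAP     9 1 1
MOD      9 0
STORE 2  9
LOAD 2   9 0
POP      9
POP      (empty)
PUSH 7   7
PUSH 3   7 3
SWAP     3 7
PUSH 5   3 7 5
ROT      7 5 3
DUP      7 5 3 3
EQ       7 5 1
POP      7 5
MUL      35
DUP      35 35
ADD      70
DUP      70 70
STORE 0  70
PUSH 11  70 11
SUB      59
LOAD 2   59 0

70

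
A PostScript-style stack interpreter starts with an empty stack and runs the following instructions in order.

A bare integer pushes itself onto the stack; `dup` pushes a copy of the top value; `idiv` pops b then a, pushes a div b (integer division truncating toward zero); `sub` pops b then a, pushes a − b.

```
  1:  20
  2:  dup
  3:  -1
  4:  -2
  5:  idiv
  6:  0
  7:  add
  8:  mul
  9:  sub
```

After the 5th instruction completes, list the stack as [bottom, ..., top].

[20, 20, 0]

20   → [20]
dup  → [20, 20]
-1   → [20, 20, -1]
-2   → [20, 20, -1, -2]
idiv → [20, 20, 0]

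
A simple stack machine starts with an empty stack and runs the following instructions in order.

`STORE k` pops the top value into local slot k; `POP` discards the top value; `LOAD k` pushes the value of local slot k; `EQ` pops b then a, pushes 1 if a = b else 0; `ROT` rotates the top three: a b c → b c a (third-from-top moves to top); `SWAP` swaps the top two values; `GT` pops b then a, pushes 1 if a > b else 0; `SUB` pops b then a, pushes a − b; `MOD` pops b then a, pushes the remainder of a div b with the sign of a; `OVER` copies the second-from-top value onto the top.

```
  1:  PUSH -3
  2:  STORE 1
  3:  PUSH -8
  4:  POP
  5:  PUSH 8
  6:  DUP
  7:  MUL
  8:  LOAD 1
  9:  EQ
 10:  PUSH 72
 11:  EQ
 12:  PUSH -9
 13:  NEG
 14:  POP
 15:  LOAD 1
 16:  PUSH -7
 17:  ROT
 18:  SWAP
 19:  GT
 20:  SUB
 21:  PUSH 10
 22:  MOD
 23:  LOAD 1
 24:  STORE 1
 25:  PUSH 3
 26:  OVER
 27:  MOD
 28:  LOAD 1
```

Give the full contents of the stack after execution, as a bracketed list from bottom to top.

PUSH -3 → -3
STORE 1 → (empty)
PUSH -8 → -8
POP     → (empty)
PUSH 8  → 8
DUP     → 8 8
MUL     → 64
LOAD 1  → 64 -3
EQ      → 0
PUSH 72 → 0 72
EQ      → 0
PUSH -9 → 0 -9
NEG     → 0 9
POP     → 0
LOAD 1  → 0 -3
PUSH -7 → 0 -3 -7
ROT     → -3 -7 0
SWAP    → -3 0 -7
GT      → -3 1
SUB     → -4
PUSH 10 → -4 10
MOD     → -4
LOAD 1  → -4 -3
STORE 1 → -4
PUSH 3  → -4 3
OVER    → -4 3 -4
MOD     → -4 3
LOAD 1  → -4 3 -3

[-4, 3, -3]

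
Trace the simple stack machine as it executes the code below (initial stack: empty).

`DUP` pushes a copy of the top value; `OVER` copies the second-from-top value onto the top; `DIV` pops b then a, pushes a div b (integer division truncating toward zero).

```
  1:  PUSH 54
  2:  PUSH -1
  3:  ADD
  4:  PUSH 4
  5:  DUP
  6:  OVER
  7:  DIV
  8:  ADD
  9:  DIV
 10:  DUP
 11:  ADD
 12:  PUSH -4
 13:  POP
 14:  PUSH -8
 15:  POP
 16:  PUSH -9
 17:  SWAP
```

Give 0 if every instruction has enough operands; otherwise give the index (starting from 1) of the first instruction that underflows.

0

PUSH 54 -> 54
PUSH -1 -> 54 -1
ADD     -> 53
PUSH 4  -> 53 4
DUP     -> 53 4 4
OVER    -> 53 4 4 4
DIV     -> 53 4 1
ADD     -> 53 5
DIV     -> 10
DUP     -> 10 10
ADD     -> 20
PUSH -4 -> 20 -4
POP     -> 20
PUSH -8 -> 20 -8
POP     -> 20
PUSH -9 -> 20 -9
SWAP    -> -9 20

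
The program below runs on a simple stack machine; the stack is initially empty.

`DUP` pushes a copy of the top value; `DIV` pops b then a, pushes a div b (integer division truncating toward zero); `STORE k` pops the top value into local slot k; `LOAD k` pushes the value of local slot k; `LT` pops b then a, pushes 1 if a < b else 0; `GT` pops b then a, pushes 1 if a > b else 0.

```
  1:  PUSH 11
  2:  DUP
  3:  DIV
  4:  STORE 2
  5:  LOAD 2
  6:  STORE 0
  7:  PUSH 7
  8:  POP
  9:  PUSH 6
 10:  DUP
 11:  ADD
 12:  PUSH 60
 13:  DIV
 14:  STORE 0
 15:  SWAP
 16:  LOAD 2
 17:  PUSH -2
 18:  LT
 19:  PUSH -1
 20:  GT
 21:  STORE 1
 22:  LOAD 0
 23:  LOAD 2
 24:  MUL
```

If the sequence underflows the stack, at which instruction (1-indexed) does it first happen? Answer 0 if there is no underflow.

15

PUSH 11 : 11
DUP     : 11 11
DIV     : 1
STORE 2 : (empty)
LOAD 2  : 1
STORE 0 : (empty)
PUSH 7  : 7
POP     : (empty)
PUSH 6  : 6
DUP     : 6 6
ADD     : 12
PUSH 60 : 12 60
DIV     : 0
STORE 0 : (empty)
SWAP  — needs 2 operands, stack has 0 → underflow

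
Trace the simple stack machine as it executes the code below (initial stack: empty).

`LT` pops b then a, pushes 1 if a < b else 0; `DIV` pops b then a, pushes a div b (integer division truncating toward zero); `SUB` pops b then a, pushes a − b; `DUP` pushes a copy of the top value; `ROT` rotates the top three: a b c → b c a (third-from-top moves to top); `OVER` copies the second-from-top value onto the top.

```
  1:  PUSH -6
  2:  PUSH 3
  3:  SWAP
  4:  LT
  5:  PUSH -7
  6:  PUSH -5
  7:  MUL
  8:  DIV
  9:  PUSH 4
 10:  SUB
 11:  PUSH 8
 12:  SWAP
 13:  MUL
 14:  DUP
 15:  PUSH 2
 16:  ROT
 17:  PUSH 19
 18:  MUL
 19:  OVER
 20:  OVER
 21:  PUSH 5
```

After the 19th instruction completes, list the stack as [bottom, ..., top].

[-32, 2, -608, 2]

PUSH -6 → [-6]
PUSH 3  → [-6, 3]
SWAP    → [3, -6]
LT      → [0]
PUSH -7 → [0, -7]
PUSH -5 → [0, -7, -5]
MUL     → [0, 35]
DIV     → [0]
PUSH 4  → [0, 4]
SUB     → [-4]
PUSH 8  → [-4, 8]
SWAP    → [8, -4]
MUL     → [-32]
DUP     → [-32, -32]
PUSH 2  → [-32, -32, 2]
ROT     → [-32, 2, -32]
PUSH 19 → [-32, 2, -32, 19]
MUL     → [-32, 2, -608]
OVER    → [-32, 2, -608, 2]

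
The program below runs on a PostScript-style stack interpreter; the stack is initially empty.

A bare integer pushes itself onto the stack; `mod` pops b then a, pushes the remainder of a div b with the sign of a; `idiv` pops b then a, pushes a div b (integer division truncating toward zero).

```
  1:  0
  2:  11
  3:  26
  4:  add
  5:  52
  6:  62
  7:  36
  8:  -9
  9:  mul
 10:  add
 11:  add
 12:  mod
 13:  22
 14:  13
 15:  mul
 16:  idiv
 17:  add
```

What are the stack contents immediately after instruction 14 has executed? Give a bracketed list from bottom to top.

0   → 0
11  → 0 11
26  → 0 11 26
add → 0 37
52  → 0 37 52
62  → 0 37 52 62
36  → 0 37 52 62 36
-9  → 0 37 52 62 36 -9
mul → 0 37 52 62 -324
add → 0 37 52 -262
add → 0 37 -210
mod → 0 37
22  → 0 37 22
13  → 0 37 22 13

[0, 37, 22, 13]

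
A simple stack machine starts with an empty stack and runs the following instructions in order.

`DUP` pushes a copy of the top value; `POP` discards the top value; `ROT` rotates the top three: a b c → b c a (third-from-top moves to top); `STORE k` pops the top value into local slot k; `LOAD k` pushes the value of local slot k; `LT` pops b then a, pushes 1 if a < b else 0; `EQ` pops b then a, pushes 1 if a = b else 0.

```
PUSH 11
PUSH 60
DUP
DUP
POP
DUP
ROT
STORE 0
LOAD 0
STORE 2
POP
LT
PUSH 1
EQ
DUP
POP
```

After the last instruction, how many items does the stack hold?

PUSH 11 : 11
PUSH 60 : 11 60
DUP     : 11 60 60
DUP     : 11 60 60 60
POP     : 11 60 60
DUP     : 11 60 60 60
ROT     : 11 60 60 60
STORE 0 : 11 60 60
LOAD 0  : 11 60 60 60
STORE 2 : 11 60 60
POP     : 11 60
LT      : 1
PUSH 1  : 1 1
EQ      : 1
DUP     : 1 1
POP     : 1

1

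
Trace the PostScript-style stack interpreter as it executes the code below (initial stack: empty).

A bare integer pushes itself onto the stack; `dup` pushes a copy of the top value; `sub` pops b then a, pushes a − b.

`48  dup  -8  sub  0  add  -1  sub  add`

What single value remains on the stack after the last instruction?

48   [48]
dup  [48, 48]
-8   [48, 48, -8]
sub  [48, 56]
0    [48, 56, 0]
add  [48, 56]
-1   [48, 56, -1]
sub  [48, 57]
add  [105]

105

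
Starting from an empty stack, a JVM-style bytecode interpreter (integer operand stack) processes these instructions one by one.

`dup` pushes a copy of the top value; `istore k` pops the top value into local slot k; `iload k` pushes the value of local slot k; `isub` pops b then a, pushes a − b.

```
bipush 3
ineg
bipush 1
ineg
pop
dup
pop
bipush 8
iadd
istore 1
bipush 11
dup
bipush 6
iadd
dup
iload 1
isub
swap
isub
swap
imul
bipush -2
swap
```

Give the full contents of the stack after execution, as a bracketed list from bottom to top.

bipush 3   3
ineg       -3
bipush 1   -3 1
ineg       -3 -1
pop        -3
dup        -3 -3
pop        -3
bipush 8   -3 8
iadd       5
istore 1   (empty)
bipush 11  11
dup        11 11
bipush 6   11 11 6
iadd       11 17
dup        11 17 17
iload 1    11 17 17 5
isub       11 17 12
swap       11 12 17
isub       11 -5
swap       -5 11
imul       -55
bipush -2  -55 -2
swap       -2 -55

[-2, -55]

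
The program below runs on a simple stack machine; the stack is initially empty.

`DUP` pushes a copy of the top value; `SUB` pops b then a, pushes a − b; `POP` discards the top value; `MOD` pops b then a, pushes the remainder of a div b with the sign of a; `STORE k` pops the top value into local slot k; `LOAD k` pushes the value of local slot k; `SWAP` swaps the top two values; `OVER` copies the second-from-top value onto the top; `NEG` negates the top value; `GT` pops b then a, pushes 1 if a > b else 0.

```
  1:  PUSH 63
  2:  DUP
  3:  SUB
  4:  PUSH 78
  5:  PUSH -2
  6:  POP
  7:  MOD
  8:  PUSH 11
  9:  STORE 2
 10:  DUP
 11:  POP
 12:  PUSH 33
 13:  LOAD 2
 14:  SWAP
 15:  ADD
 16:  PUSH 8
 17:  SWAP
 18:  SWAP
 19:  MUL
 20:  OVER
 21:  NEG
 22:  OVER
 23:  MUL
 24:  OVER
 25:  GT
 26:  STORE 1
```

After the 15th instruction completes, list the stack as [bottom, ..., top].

[0, 44]

PUSH 63 : 63
DUP     : 63 63
SUB     : 0
PUSH 78 : 0 78
PUSH -2 : 0 78 -2
POP     : 0 78
MOD     : 0
PUSH 11 : 0 11
STORE 2 : 0
DUP     : 0 0
POP     : 0
PUSH 33 : 0 33
LOAD 2  : 0 33 11
SWAP    : 0 11 33
ADD     : 0 44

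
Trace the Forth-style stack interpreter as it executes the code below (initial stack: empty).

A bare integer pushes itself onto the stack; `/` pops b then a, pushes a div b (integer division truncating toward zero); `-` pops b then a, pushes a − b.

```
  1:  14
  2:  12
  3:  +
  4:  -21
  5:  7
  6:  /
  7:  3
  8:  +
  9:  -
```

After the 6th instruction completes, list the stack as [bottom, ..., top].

[26, -3]

14   [14]
12   [14, 12]
+    [26]
-21  [26, -21]
7    [26, -21, 7]
/    [26, -3]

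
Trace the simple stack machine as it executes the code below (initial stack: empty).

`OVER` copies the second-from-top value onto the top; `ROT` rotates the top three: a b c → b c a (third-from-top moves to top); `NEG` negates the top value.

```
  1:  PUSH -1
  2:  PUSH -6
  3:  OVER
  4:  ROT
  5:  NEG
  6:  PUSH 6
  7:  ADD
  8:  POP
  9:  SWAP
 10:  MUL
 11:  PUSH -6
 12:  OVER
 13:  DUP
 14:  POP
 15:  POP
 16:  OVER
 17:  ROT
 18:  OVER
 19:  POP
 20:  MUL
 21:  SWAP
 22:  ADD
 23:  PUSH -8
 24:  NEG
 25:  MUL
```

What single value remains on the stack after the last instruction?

PUSH -1 -> -1
PUSH -6 -> -1 -6
OVER    -> -1 -6 -1
ROT     -> -6 -1 -1
NEG     -> -6 -1 1
PUSH 6  -> -6 -1 1 6
ADD     -> -6 -1 7
POP     -> -6 -1
SWAP    -> -1 -6
MUL     -> 6
PUSH -6 -> 6 -6
OVER    -> 6 -6 6
DUP     -> 6 -6 6 6
POP     -> 6 -6 6
POP     -> 6 -6
OVER    -> 6 -6 6
ROT     -> -6 6 6
OVER    -> -6 6 6 6
POP     -> -6 6 6
MUL     -> -6 36
SWAP    -> 36 -6
ADD     -> 30
PUSH -8 -> 30 -8
NEG     -> 30 8
MUL     -> 240

240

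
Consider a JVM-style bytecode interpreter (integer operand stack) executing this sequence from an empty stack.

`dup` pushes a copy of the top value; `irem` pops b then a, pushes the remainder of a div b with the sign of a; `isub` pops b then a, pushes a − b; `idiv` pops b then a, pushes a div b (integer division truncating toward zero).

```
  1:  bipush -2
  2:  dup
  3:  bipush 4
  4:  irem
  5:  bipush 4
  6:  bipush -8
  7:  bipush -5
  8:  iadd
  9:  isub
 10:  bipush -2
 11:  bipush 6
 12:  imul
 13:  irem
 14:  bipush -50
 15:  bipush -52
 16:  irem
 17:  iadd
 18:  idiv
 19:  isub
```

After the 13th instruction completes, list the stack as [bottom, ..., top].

[-2, -2, 5]

bipush -2 : -2
dup       : -2 -2
bipush 4  : -2 -2 4
irem      : -2 -2
bipush 4  : -2 -2 4
bipush -8 : -2 -2 4 -8
bipush -5 : -2 -2 4 -8 -5
iadd      : -2 -2 4 -13
isub      : -2 -2 17
bipush -2 : -2 -2 17 -2
bipush 6  : -2 -2 17 -2 6
imul      : -2 -2 17 -12
irem      : -2 -2 5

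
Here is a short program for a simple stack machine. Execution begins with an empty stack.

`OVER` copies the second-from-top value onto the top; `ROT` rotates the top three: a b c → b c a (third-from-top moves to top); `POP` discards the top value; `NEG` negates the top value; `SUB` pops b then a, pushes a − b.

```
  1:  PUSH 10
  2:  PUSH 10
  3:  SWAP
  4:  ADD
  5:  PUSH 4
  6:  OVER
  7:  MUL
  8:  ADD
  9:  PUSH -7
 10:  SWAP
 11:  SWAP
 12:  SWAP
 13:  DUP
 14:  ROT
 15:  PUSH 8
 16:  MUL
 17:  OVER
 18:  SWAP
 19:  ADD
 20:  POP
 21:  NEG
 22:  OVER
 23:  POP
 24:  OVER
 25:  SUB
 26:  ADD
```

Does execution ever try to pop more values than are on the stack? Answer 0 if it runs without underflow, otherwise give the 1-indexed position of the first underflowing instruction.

PUSH 10  10
PUSH 10  10 10
SWAP     10 10
ADD      20
PUSH 4   20 4
OVER     20 4 20
MUL      20 80
ADD      100
PUSH -7  100 -7
SWAP     -7 100
SWAP     100 -7
SWAP     -7 100
DUP      -7 100 100
ROT      100 100 -7
PUSH 8   100 100 -7 8
MUL      100 100 -56
OVER     100 100 -56 100
SWAP     100 100 100 -56
ADD      100 100 44
POP      100 100
NEG      100 -100
OVER     100 -100 100
POP      100 -100
OVER     100 -100 100
SUB      100 -200
ADD      -100

0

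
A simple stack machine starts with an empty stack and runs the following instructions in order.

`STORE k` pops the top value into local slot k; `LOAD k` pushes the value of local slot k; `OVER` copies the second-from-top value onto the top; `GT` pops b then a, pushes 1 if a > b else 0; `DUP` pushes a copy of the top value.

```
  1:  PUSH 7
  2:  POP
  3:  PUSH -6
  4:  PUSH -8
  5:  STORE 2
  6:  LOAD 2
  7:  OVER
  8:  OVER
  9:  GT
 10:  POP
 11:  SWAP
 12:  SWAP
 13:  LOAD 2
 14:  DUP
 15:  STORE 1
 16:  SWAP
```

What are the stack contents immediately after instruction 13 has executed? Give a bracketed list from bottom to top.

PUSH 7   7
POP      (empty)
PUSH -6  -6
PUSH -8  -6 -8
STORE 2  -6
LOAD 2   -6 -8
OVER     -6 -8 -6
OVER     -6 -8 -6 -8
GT       -6 -8 1
POP      -6 -8
SWAP     -8 -6
SWAP     -6 -8
LOAD 2   -6 -8 -8

[-6, -8, -8]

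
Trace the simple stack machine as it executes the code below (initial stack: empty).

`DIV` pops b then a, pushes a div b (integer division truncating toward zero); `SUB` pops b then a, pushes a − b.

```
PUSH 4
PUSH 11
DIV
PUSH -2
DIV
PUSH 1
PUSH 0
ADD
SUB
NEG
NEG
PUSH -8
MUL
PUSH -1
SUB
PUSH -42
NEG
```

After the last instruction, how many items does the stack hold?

2

PUSH 4   : [4]
PUSH 11  : [4, 11]
DIV      : [0]
PUSH -2  : [0, -2]
DIV      : [0]
PUSH 1   : [0, 1]
PUSH 0   : [0, 1, 0]
ADD      : [0, 1]
SUB      : [-1]
NEG      : [1]
NEG      : [-1]
PUSH -8  : [-1, -8]
MUL      : [8]
PUSH -1  : [8, -1]
SUB      : [9]
PUSH -42 : [9, -42]
NEG      : [9, 42]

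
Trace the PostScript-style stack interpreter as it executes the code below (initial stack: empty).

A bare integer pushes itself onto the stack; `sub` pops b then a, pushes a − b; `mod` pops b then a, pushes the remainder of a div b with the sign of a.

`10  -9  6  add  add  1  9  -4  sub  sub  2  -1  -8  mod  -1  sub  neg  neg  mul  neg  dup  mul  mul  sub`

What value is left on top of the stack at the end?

7

10   [10]
-9   [10, -9]
6    [10, -9, 6]
add  [10, -3]
add  [7]
1    [7, 1]
9    [7, 1, 9]
-4   [7, 1, 9, -4]
sub  [7, 1, 13]
sub  [7, -12]
2    [7, -12, 2]
-1   [7, -12, 2, -1]
-8   [7, -12, 2, -1, -8]
mod  [7, -12, 2, -1]
-1   [7, -12, 2, -1, -1]
sub  [7, -12, 2, 0]
neg  [7, -12, 2, 0]
neg  [7, -12, 2, 0]
mul  [7, -12, 0]
neg  [7, -12, 0]
dup  [7, -12, 0, 0]
mul  [7, -12, 0]
mul  [7, 0]
sub  [7]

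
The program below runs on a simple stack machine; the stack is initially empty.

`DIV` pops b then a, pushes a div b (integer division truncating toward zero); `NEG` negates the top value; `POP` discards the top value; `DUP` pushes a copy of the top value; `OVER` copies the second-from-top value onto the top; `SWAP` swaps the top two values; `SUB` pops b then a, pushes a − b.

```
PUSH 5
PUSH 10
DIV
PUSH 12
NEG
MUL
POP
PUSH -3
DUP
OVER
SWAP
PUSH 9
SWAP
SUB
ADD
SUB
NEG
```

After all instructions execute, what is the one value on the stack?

PUSH 5  → 5
PUSH 10 → 5 10
DIV     → 0
PUSH 12 → 0 12
NEG     → 0 -12
MUL     → 0
POP     → (empty)
PUSH -3 → -3
DUP     → -3 -3
OVER    → -3 -3 -3
SWAP    → -3 -3 -3
PUSH 9  → -3 -3 -3 9
SWAP    → -3 -3 9 -3
SUB     → -3 -3 12
ADD     → -3 9
SUB     → -12
NEG     → 12

12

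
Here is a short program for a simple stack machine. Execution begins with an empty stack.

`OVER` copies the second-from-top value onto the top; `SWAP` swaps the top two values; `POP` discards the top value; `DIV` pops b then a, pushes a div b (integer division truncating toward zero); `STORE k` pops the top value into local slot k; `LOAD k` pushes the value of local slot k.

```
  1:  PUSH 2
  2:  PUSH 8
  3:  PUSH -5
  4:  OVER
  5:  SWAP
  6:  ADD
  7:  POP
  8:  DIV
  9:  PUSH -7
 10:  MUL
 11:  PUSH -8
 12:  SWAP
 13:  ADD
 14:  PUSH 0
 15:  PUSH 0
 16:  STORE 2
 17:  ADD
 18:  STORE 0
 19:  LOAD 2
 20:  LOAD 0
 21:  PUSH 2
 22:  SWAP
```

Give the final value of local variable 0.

-8

PUSH 2  : [2]
PUSH 8  : [2, 8]
PUSH -5 : [2, 8, -5]
OVER    : [2, 8, -5, 8]
SWAP    : [2, 8, 8, -5]
ADD     : [2, 8, 3]
POP     : [2, 8]
DIV     : [0]
PUSH -7 : [0, -7]
MUL     : [0]
PUSH -8 : [0, -8]
SWAP    : [-8, 0]
ADD     : [-8]
PUSH 0  : [-8, 0]
PUSH 0  : [-8, 0, 0]
STORE 2 : [-8, 0]
ADD     : [-8]
STORE 0 : []
LOAD 2  : [0]
LOAD 0  : [0, -8]
PUSH 2  : [0, -8, 2]
SWAP    : [0, 2, -8]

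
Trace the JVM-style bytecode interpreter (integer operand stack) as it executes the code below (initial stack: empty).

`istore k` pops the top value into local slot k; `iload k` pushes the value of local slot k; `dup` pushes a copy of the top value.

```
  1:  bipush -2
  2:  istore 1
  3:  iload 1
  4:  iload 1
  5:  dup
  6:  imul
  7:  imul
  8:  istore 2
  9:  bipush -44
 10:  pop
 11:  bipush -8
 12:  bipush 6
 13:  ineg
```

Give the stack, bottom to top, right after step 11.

bipush -2  -> [-2]
istore 1   -> []
iload 1    -> [-2]
iload 1    -> [-2, -2]
dup        -> [-2, -2, -2]
imul       -> [-2, 4]
imul       -> [-8]
istore 2   -> []
bipush -44 -> [-44]
pop        -> []
bipush -8  -> [-8]

[-8]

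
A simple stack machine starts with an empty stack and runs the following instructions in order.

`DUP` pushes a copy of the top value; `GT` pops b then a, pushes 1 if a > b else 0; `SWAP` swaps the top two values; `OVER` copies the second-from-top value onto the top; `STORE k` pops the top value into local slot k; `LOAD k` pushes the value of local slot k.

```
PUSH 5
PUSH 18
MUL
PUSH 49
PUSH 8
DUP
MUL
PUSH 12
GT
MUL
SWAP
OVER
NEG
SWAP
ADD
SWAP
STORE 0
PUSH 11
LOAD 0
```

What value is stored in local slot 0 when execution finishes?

PUSH 5  : 5
PUSH 18 : 5 18
MUL     : 90
PUSH 49 : 90 49
PUSH 8  : 90 49 8
DUP     : 90 49 8 8
MUL     : 90 49 64
PUSH 12 : 90 49 64 12
GT      : 90 49 1
MUL     : 90 49
SWAP    : 49 90
OVER    : 49 90 49
NEG     : 49 90 -49
SWAP    : 49 -49 90
ADD     : 49 41
SWAP    : 41 49
STORE 0 : 41
PUSH 11 : 41 11
LOAD 0  : 41 11 49

49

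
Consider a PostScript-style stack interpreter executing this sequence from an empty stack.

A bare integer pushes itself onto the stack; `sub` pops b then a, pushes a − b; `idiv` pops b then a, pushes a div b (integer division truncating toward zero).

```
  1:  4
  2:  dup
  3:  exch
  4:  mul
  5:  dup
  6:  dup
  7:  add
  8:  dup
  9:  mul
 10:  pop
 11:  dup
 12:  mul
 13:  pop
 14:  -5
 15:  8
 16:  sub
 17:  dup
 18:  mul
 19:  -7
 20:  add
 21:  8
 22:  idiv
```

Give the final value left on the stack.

4     [4]
dup   [4, 4]
exch  [4, 4]
mul   [16]
dup   [16, 16]
dup   [16, 16, 16]
add   [16, 32]
dup   [16, 32, 32]
mul   [16, 1024]
pop   [16]
dup   [16, 16]
mul   [256]
pop   []
-5    [-5]
8     [-5, 8]
sub   [-13]
dup   [-13, -13]
mul   [169]
-7    [169, -7]
add   [162]
8     [162, 8]
idiv  [20]

20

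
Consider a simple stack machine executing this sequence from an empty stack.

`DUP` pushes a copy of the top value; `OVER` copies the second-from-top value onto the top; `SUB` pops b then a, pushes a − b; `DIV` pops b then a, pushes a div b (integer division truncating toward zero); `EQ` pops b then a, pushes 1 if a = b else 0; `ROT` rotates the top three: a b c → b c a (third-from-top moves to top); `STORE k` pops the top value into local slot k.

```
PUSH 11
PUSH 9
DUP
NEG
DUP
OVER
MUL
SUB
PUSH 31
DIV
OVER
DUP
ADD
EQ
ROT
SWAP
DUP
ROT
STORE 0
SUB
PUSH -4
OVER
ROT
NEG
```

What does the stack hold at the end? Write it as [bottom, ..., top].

[9, -4, 0, 0]

PUSH 11 : 11
PUSH 9  : 11 9
DUP     : 11 9 9
NEG     : 11 9 -9
DUP     : 11 9 -9 -9
OVER    : 11 9 -9 -9 -9
MUL     : 11 9 -9 81
SUB     : 11 9 -90
PUSH 31 : 11 9 -90 31
DIV     : 11 9 -2
OVER    : 11 9 -2 9
DUP     : 11 9 -2 9 9
ADD     : 11 9 -2 18
EQ      : 11 9 0
ROT     : 9 0 11
SWAP    : 9 11 0
DUP     : 9 11 0 0
ROT     : 9 0 0 11
STORE 0 : 9 0 0
SUB     : 9 0
PUSH -4 : 9 0 -4
OVER    : 9 0 -4 0
ROT     : 9 -4 0 0
NEG     : 9 -4 0 0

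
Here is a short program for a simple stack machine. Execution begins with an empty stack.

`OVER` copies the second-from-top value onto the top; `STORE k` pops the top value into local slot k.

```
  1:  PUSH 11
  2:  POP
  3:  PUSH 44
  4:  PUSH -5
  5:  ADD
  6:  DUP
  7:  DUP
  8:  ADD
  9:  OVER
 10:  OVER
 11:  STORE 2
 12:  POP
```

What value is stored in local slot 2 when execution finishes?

PUSH 11  [11]
POP      []
PUSH 44  [44]
PUSH -5  [44, -5]
ADD      [39]
DUP      [39, 39]
DUP      [39, 39, 39]
ADD      [39, 78]
OVER     [39, 78, 39]
OVER     [39, 78, 39, 78]
STORE 2  [39, 78, 39]
POP      [39, 78]

78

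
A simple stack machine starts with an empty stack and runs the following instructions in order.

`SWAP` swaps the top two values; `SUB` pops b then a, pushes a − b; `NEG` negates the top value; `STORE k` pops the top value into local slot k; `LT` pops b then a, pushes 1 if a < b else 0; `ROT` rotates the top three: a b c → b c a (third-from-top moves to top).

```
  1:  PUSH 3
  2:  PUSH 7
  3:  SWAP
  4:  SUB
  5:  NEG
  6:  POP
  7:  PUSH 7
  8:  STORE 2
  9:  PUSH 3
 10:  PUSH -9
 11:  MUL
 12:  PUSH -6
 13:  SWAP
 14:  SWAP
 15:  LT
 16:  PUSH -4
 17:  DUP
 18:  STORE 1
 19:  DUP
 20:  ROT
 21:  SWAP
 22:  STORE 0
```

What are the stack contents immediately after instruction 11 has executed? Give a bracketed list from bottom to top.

[-27]

PUSH 3  -> 3
PUSH 7  -> 3 7
SWAP    -> 7 3
SUB     -> 4
NEG     -> -4
POP     -> (empty)
PUSH 7  -> 7
STORE 2 -> (empty)
PUSH 3  -> 3
PUSH -9 -> 3 -9
MUL     -> -27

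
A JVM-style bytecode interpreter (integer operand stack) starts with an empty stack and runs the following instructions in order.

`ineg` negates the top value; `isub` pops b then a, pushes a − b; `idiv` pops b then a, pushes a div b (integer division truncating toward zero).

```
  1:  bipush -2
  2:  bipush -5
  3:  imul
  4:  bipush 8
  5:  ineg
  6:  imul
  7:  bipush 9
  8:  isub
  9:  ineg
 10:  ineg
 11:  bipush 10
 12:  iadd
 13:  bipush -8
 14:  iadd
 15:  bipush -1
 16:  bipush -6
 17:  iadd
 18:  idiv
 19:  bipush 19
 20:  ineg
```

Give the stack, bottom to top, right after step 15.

[-87, -1]

bipush -2 -> -2
bipush -5 -> -2 -5
imul      -> 10
bipush 8  -> 10 8
ineg      -> 10 -8
imul      -> -80
bipush 9  -> -80 9
isub      -> -89
ineg      -> 89
ineg      -> -89
bipush 10 -> -89 10
iadd      -> -79
bipush -8 -> -79 -8
iadd      -> -87
bipush -1 -> -87 -1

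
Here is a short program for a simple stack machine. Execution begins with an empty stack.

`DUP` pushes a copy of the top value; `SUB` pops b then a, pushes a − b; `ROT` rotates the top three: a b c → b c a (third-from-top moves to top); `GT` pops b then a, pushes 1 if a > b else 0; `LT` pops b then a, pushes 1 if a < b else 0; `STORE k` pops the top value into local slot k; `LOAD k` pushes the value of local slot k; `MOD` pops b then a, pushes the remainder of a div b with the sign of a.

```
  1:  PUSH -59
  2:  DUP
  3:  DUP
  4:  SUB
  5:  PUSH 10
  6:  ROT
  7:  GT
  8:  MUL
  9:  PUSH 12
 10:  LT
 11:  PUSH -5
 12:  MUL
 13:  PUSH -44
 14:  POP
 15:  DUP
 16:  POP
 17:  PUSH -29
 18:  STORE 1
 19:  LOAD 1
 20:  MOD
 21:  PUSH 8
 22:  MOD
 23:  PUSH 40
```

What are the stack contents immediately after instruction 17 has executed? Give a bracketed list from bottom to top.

PUSH -59 → -59
DUP      → -59 -59
DUP      → -59 -59 -59
SUB      → -59 0
PUSH 10  → -59 0 10
ROT      → 0 10 -59
GT       → 0 1
MUL      → 0
PUSH 12  → 0 12
LT       → 1
PUSH -5  → 1 -5
MUL      → -5
PUSH -44 → -5 -44
POP      → -5
DUP      → -5 -5
POP      → -5
PUSH -29 → -5 -29

[-5, -29]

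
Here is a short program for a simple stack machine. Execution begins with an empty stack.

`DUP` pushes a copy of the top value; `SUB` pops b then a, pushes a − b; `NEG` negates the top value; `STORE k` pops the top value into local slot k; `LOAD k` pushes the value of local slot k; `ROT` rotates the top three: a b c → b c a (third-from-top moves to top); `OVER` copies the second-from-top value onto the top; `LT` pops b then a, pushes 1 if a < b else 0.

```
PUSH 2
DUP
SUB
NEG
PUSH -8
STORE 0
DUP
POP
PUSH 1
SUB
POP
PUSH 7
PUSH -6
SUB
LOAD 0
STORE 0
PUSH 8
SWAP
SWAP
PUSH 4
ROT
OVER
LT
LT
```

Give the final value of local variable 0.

-8

PUSH 2  -> [2]
DUP     -> [2, 2]
SUB     -> [0]
NEG     -> [0]
PUSH -8 -> [0, -8]
STORE 0 -> [0]
DUP     -> [0, 0]
POP     -> [0]
PUSH 1  -> [0, 1]
SUB     -> [-1]
POP     -> []
PUSH 7  -> [7]
PUSH -6 -> [7, -6]
SUB     -> [13]
LOAD 0  -> [13, -8]
STORE 0 -> [13]
PUSH 8  -> [13, 8]
SWAP    -> [8, 13]
SWAP    -> [13, 8]
PUSH 4  -> [13, 8, 4]
ROT     -> [8, 4, 13]
OVER    -> [8, 4, 13, 4]
LT      -> [8, 4, 0]
LT      -> [8, 0]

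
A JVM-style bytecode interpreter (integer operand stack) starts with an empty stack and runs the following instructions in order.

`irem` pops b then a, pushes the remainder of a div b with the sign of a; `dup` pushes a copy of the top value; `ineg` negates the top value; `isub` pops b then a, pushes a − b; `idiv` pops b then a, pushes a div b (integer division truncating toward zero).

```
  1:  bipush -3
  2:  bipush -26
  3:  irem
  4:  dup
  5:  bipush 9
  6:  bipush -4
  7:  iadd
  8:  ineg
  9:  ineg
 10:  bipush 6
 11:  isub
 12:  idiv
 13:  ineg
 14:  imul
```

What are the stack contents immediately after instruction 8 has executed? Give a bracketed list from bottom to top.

bipush -3  → -3
bipush -26 → -3 -26
irem       → -3
dup        → -3 -3
bipush 9   → -3 -3 9
bipush -4  → -3 -3 9 -4
iadd       → -3 -3 5
ineg       → -3 -3 -5

[-3, -3, -5]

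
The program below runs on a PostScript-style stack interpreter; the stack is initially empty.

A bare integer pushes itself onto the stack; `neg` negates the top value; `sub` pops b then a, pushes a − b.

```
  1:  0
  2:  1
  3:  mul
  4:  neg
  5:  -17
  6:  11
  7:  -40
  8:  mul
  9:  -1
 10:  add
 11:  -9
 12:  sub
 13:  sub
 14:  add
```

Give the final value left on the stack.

415

0   : [0]
1   : [0, 1]
mul : [0]
neg : [0]
-17 : [0, -17]
11  : [0, -17, 11]
-40 : [0, -17, 11, -40]
mul : [0, -17, -440]
-1  : [0, -17, -440, -1]
add : [0, -17, -441]
-9  : [0, -17, -441, -9]
sub : [0, -17, -432]
sub : [0, 415]
add : [415]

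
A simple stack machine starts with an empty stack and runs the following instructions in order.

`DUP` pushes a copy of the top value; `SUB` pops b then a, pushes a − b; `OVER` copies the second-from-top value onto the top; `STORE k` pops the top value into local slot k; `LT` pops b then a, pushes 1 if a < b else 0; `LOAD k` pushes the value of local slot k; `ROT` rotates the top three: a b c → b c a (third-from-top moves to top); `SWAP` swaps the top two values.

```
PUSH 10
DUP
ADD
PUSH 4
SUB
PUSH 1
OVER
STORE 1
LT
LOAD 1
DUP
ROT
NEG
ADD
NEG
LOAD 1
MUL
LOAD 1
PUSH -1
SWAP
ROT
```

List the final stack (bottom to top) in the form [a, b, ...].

PUSH 10  10
DUP      10 10
ADD      20
PUSH 4   20 4
SUB      16
PUSH 1   16 1
OVER     16 1 16
STORE 1  16 1
LT       0
LOAD 1   0 16
DUP      0 16 16
ROT      16 16 0
NEG      16 16 0
ADD      16 16
NEG      16 -16
LOAD 1   16 -16 16
MUL      16 -256
LOAD 1   16 -256 16
PUSH -1  16 -256 16 -1
SWAP     16 -256 -1 16
ROT      16 -1 16 -256

[16, -1, 16, -256]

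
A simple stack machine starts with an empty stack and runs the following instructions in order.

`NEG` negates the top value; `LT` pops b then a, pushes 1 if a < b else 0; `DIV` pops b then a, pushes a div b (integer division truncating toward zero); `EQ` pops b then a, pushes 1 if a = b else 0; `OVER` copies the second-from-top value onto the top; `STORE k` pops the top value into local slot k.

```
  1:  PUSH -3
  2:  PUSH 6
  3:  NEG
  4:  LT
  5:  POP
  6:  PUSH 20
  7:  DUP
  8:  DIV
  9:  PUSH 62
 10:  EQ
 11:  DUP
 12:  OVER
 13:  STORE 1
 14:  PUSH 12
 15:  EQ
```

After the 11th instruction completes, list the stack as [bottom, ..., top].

PUSH -3 : [-3]
PUSH 6  : [-3, 6]
NEG     : [-3, -6]
LT      : [0]
POP     : []
PUSH 20 : [20]
DUP     : [20, 20]
DIV     : [1]
PUSH 62 : [1, 62]
EQ      : [0]
DUP     : [0, 0]

[0, 0]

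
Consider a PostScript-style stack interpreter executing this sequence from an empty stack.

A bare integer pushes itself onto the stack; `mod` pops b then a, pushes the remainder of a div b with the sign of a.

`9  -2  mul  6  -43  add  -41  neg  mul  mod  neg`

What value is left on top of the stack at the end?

9   -> [9]
-2  -> [9, -2]
mul -> [-18]
6   -> [-18, 6]
-43 -> [-18, 6, -43]
add -> [-18, -37]
-41 -> [-18, -37, -41]
neg -> [-18, -37, 41]
mul -> [-18, -1517]
mod -> [-18]
neg -> [18]

18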